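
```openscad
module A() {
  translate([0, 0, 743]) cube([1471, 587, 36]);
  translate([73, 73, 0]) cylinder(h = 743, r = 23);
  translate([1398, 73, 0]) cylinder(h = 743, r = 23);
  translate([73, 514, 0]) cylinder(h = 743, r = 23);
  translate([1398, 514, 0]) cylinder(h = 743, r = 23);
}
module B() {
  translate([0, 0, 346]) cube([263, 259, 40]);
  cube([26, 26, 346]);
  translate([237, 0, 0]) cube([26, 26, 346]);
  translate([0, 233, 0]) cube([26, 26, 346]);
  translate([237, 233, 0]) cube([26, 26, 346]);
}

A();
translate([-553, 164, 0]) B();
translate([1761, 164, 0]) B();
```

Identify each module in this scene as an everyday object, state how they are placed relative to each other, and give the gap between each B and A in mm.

A is a table. B is a stool. Two stools sit around the table at the −x, +x sides. The gap between each stool and the table is 290 mm.

Each stool's nearest face is 290 mm from the table's bounding box.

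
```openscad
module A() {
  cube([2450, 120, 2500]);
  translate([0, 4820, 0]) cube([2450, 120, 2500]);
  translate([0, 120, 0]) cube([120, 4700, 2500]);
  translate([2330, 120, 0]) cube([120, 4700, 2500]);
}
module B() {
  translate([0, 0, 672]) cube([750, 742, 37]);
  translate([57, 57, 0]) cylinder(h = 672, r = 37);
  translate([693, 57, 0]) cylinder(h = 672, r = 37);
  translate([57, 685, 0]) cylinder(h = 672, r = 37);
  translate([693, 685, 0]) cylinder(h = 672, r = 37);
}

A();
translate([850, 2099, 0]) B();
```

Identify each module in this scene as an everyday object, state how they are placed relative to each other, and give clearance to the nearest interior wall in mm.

A is a house frame. B is a table. The table sits inside the house frame, centred. The clearance to the nearest interior wall is 730 mm.

Clearances: x = 730, y = 1979; minimum 730 mm.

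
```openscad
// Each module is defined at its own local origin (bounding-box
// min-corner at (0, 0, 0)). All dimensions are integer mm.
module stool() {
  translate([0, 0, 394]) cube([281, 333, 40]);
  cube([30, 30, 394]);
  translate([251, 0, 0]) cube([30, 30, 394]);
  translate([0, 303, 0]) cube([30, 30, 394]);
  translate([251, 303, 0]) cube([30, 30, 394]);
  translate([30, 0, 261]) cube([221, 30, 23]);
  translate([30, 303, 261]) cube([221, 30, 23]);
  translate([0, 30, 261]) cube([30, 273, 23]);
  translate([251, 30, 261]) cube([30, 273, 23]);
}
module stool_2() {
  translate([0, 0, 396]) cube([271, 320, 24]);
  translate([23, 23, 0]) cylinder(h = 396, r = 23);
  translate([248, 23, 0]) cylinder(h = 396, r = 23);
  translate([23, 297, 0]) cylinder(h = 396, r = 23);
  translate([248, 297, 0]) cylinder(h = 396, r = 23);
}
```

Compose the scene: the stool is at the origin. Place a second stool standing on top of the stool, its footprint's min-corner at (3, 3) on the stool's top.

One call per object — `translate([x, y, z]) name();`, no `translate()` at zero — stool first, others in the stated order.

stool();
translate([3, 3, 434]) stool_2();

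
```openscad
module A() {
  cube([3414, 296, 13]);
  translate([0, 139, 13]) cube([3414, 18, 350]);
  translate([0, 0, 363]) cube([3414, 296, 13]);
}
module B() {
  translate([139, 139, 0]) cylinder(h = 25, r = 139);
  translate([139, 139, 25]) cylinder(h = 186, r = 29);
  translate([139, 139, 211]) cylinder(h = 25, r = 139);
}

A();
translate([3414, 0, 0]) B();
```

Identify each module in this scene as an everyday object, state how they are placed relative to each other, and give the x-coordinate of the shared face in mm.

The I-beam's +x face and the spool's −x face are both at x = 3414 mm.

A is an I-beam. B is a spool. The spool is against the I-beam's +x side, with their −y faces flush. The x-coordinate of the shared face is 3414 mm.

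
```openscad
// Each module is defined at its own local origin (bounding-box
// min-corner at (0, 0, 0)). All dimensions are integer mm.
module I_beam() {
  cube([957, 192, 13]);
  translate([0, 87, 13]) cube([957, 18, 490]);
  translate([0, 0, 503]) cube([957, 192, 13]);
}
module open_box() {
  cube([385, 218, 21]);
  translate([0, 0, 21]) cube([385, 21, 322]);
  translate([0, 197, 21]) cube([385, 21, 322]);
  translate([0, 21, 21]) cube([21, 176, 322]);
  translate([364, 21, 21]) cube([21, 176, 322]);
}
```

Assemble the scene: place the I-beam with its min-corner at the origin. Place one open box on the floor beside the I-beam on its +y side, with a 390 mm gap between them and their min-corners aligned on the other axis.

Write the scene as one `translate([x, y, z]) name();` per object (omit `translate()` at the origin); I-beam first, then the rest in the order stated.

I_beam();
translate([0, 582, 0]) open_box();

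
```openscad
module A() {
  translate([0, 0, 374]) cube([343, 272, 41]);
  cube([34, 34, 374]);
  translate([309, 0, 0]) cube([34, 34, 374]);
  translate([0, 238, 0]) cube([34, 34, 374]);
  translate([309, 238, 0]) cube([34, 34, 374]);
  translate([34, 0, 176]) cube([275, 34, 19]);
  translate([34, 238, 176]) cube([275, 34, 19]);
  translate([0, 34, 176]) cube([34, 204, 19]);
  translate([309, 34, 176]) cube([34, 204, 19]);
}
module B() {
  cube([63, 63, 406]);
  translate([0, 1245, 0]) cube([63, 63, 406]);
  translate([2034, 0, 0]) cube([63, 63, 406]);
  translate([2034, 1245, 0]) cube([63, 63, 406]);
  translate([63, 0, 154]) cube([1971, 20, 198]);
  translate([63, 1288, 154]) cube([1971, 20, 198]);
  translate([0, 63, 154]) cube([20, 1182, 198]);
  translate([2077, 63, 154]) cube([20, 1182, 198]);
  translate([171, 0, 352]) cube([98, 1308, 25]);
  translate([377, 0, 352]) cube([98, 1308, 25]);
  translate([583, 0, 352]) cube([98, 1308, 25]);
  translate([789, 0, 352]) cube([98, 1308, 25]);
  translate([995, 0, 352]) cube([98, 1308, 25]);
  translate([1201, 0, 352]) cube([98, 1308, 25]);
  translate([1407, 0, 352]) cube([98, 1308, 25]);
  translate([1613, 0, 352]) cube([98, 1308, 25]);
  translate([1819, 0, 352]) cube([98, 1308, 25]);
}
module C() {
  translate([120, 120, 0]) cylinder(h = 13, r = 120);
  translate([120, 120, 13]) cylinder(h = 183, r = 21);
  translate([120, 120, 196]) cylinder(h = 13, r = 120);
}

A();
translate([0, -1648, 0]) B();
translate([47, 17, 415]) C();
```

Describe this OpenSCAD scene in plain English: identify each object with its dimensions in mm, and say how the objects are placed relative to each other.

A is a simple wooden stool: a rectangular seat 343 mm (x) by 272 mm (y), 41 mm thick, top face at z = 415 mm, on four square legs, each 34×34 mm in cross-section. The legs rest on z = 0, each flush with a corner of the seat. Four stretchers, 34 mm wide and 19 mm tall, connect adjacent legs with their undersides at z = 176 mm, each running between the inner faces of the legs it joins and aligned with the legs' outer faces on the other axis.

B is a bed frame 2097 mm long (x) by 1308 mm wide (y). Four 63×63 mm corner posts, 406 mm tall, at the corners of the footprint. Four rails of 20 mm thickness and 198 mm height run between adjacent posts with their undersides at z = 154 mm, their outer faces flush with the outside of the frame (the two x-running rails run between the posts' inner faces; the two y-running rails run between the posts' inner faces). 9 slats, each 98 mm wide (x) and 25 mm thick, lie across the top of the two x-running rails, running the full 1308 mm width of the frame in y; the slats are evenly spaced along x between the inner faces of the end posts with equal gaps (rounded down to the nearest mm) at the −x end and between each pair — any rounding remainder accumulates at the +x end.

C is a spool: two coaxial disc flanges of radius 120 mm and thickness 13 mm, joined by a core cylinder of radius 21 mm and height 183 mm. The lower flange rests on z = 0 and the three cylinders share a vertical axis.

The bed frame is on the floor beside the stool on its −y side. The spool is on top of the stool.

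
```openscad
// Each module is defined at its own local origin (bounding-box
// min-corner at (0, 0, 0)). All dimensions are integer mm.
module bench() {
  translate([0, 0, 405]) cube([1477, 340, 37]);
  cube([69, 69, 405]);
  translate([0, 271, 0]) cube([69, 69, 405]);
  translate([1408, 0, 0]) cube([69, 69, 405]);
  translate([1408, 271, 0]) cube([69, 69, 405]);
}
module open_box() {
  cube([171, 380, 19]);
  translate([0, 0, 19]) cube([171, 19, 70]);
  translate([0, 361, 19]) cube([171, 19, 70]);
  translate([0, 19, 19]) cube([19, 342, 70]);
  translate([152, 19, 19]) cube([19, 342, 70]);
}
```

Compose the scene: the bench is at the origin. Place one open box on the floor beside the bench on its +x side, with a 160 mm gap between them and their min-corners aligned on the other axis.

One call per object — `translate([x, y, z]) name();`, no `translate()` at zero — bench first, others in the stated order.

bench();
translate([1637, 0, 0]) open_box();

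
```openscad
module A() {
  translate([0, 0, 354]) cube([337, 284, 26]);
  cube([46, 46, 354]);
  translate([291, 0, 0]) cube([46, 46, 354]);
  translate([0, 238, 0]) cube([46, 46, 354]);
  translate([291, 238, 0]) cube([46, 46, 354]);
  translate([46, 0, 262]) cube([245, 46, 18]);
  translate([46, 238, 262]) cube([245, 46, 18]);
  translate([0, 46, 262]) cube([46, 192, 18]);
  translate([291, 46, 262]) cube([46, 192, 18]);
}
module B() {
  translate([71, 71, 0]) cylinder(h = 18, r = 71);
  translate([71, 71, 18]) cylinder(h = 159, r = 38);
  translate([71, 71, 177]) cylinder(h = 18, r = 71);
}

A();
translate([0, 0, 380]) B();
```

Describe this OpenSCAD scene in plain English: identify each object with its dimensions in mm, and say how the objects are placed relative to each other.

A is a four-legged stool. The seat is 337×284 mm, 26 mm thick, top at z = 380 mm. It stands on four square legs, each 46×46 mm in cross-section, from z = 0 to the seat underside, each flush with a corner of the seat. Four stretchers, 46 mm wide and 18 mm tall, connect adjacent legs with their undersides at z = 262 mm, each running between the inner faces of the legs it joins and aligned with the legs' outer faces on the other axis.

B is a spool: two coaxial disc flanges of radius 71 mm and thickness 18 mm, joined by a core cylinder of radius 38 mm and height 159 mm. The lower flange rests on z = 0 and the three cylinders share a vertical axis.

The spool is on top of the stool.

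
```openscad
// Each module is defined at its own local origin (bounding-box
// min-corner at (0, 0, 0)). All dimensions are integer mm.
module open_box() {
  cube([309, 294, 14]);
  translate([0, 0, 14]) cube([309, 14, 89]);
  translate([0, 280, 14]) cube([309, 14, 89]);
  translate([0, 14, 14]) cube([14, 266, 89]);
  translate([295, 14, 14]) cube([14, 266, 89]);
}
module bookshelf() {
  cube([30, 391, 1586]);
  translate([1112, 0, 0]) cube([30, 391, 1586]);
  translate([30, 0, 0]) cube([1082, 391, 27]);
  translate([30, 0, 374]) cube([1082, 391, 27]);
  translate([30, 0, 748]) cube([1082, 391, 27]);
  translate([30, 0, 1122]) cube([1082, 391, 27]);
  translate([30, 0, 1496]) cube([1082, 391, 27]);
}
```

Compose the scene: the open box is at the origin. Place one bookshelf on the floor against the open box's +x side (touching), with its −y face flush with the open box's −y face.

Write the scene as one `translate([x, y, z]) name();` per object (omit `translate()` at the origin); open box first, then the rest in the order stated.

open_box();
translate([309, 0, 0]) bookshelf();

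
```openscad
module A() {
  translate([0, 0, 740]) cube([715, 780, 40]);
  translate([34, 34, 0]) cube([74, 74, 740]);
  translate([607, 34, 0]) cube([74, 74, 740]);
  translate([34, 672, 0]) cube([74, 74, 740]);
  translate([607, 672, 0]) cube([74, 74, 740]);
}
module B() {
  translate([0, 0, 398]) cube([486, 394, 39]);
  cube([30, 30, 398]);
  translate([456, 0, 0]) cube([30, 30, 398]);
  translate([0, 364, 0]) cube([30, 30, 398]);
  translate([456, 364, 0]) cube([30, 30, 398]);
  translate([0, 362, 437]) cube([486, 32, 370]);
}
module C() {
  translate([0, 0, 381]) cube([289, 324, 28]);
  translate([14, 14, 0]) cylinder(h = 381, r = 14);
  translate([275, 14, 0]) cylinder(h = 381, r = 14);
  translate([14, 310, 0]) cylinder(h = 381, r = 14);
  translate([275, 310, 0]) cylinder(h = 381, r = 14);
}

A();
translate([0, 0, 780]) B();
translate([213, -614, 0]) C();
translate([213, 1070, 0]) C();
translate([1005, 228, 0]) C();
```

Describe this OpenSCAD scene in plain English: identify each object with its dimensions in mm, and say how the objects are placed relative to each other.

A is a table with a 715×780 mm rectangular top, 40 mm thick, top surface at z = 780 mm, supported by four 74×74 mm square legs, each inset 34 mm from the nearest pair of top edges, running from the floor.

B is a chair. The seat is a 486×394×39 mm slab with its top at z = 437 mm, on four 30×30 mm corner legs (flush with the seat edges, standing on z = 0). A flat backrest 32 mm thick, 370 mm tall, spans the full seat width and rises from the seat top along its +y edge, rear face flush with the rear of the seat.

C is a four-legged stool. The seat is a 289×324×28 mm slab whose top surface is at z = 409 mm; four round legs, each 28 mm in diameter, run from the floor (z = 0) to the underside of the seat, each leg's axis is inset half a diameter from the nearest pair of seat edges (so the leg's bounding box is flush with the corner).

The chair is on top of the table. Three stools sit around the table at the −y, +y, +x sides.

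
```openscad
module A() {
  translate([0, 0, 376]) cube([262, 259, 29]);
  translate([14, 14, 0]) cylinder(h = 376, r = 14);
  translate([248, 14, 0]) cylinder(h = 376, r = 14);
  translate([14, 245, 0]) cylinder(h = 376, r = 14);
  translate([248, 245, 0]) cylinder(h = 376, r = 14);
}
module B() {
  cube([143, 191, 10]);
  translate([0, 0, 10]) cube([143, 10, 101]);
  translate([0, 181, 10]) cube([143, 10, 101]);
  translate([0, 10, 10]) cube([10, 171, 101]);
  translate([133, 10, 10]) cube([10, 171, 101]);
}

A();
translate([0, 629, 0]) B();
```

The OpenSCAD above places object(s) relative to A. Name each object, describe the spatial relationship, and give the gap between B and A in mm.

The open box's nearest face is 370 mm from the stool's +y face.

A is a stool. B is an open box. The open box is on the floor beside the stool on its +y side. The gap between the open box and the stool is 370 mm.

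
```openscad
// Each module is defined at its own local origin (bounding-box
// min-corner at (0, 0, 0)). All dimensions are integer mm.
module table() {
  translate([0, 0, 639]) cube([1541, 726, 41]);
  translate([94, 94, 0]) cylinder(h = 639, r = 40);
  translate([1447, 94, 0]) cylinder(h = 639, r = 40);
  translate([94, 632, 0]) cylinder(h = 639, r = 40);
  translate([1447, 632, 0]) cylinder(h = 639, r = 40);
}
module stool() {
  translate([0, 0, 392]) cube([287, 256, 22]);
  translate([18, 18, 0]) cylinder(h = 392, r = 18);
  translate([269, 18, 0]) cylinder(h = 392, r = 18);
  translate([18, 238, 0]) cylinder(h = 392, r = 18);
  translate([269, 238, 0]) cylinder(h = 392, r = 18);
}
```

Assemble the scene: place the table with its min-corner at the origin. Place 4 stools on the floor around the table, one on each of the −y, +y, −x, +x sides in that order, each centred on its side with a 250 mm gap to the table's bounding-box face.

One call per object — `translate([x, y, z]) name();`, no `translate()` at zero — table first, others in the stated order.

table();
translate([627, -506, 0]) stool();
translate([627, 976, 0]) stool();
translate([-537, 235, 0]) stool();
translate([1791, 235, 0]) stool();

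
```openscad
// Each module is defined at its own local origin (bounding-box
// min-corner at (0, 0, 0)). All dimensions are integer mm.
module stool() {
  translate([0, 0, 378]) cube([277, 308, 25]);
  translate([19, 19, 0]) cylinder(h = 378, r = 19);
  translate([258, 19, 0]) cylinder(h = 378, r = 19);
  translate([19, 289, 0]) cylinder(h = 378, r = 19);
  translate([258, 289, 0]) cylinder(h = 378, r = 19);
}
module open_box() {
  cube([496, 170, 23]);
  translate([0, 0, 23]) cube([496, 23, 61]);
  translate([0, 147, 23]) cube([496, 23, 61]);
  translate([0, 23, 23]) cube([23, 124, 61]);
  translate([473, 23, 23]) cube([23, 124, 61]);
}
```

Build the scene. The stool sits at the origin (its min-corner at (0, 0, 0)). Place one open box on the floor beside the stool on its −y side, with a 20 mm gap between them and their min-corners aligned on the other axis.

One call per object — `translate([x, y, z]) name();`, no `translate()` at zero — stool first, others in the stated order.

stool();
translate([0, -190, 0]) open_box();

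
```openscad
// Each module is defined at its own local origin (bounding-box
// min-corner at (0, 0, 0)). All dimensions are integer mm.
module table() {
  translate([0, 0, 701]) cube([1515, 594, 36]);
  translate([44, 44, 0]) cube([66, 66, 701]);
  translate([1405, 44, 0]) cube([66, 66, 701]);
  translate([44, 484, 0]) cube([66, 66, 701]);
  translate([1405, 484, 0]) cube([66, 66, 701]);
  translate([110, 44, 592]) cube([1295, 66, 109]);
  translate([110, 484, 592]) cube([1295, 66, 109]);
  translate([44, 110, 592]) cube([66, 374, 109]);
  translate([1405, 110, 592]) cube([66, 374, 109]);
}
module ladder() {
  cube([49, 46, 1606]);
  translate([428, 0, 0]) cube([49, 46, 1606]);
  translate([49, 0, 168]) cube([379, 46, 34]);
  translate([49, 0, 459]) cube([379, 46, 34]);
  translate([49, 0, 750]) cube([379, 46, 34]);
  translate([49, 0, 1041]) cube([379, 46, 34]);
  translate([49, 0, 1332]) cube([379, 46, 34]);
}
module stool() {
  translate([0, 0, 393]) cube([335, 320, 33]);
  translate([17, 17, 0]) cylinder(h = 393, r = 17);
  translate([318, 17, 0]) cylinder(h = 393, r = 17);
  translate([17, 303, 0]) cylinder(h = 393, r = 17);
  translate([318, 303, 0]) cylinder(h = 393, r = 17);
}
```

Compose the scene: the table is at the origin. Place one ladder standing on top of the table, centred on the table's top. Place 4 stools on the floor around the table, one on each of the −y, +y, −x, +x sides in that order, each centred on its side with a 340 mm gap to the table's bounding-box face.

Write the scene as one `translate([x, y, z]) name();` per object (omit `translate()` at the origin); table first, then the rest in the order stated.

table();
translate([519, 274, 737]) ladder();
translate([590, -660, 0]) stool();
translate([590, 934, 0]) stool();
translate([-675, 137, 0]) stool();
translate([1855, 137, 0]) stool();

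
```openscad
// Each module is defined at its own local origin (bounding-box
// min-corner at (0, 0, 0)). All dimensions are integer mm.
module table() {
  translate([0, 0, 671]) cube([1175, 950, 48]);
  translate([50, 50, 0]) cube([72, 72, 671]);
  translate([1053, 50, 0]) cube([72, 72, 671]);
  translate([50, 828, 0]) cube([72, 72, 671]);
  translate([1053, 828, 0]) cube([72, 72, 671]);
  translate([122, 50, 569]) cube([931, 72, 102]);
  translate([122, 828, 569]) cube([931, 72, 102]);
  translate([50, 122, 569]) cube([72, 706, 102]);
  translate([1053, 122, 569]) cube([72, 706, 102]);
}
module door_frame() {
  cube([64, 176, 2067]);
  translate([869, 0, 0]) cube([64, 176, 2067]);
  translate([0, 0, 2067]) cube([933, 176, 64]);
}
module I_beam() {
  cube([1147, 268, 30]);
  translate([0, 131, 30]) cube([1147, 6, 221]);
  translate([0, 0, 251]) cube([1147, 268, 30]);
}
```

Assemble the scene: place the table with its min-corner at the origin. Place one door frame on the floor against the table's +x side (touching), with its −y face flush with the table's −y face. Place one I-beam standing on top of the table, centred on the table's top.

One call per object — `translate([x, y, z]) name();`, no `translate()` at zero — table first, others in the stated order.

table();
translate([1175, 0, 0]) door_frame();
translate([14, 341, 719]) I_beam();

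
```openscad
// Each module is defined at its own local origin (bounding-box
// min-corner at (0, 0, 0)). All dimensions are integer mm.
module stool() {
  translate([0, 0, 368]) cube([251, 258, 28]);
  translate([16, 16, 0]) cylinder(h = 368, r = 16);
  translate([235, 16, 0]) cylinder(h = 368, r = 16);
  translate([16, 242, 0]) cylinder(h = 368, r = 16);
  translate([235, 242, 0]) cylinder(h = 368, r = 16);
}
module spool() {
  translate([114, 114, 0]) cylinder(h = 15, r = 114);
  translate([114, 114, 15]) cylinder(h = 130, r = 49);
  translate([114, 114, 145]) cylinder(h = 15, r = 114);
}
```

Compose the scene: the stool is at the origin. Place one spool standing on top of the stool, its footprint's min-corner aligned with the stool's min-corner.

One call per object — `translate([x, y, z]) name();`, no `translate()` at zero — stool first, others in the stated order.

stool();
translate([0, 0, 396]) spool();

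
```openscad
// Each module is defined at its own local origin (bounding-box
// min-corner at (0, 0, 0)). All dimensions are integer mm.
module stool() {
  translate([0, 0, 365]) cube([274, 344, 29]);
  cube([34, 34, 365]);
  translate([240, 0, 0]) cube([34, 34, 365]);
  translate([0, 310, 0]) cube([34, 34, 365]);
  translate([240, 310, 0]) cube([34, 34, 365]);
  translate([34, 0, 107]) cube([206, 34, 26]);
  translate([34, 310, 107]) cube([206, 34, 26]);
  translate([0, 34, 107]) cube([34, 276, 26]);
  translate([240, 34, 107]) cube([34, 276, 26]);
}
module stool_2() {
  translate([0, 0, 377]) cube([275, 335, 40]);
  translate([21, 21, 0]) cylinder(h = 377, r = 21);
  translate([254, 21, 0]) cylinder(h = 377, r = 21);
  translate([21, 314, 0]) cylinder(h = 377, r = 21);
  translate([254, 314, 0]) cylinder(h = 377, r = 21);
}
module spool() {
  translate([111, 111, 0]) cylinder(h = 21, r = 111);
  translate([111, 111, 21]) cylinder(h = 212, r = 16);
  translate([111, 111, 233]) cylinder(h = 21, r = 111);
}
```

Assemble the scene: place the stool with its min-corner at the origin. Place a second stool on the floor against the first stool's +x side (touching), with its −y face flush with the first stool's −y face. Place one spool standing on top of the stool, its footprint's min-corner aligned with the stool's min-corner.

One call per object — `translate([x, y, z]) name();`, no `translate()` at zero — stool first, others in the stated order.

stool();
translate([274, 0, 0]) stool_2();
translate([0, 0, 394]) spool();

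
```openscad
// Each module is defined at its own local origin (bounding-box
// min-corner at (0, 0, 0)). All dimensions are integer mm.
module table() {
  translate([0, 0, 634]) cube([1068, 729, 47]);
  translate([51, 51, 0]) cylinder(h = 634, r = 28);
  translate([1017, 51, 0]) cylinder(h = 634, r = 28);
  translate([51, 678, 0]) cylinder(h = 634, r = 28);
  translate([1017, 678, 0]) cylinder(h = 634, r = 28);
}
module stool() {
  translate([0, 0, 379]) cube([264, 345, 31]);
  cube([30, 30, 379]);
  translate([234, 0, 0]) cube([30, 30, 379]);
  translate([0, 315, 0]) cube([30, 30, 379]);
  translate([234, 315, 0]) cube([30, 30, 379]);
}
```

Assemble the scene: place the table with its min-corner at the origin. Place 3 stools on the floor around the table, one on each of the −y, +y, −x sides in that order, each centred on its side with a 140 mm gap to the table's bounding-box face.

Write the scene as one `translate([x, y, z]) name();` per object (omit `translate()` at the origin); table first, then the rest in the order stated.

table();
translate([402, -485, 0]) stool();
translate([402, 869, 0]) stool();
translate([-404, 192, 0]) stool();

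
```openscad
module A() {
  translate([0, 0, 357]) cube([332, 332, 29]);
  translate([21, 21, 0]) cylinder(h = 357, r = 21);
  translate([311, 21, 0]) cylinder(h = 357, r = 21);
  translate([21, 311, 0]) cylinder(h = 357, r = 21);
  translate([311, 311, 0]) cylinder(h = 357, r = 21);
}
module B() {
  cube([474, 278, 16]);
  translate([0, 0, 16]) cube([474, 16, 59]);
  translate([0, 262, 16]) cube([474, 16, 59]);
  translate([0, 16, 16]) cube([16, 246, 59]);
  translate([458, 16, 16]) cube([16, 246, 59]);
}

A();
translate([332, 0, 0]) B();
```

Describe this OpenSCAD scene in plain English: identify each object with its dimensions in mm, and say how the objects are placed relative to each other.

A is a four-legged stool. The seat is a 332×332×29 mm slab whose top surface is at z = 386 mm; four round legs, each 42 mm in diameter, run from the floor (z = 0) to the underside of the seat, each leg's axis is inset half a diameter from the nearest pair of seat edges (so the leg's bounding box is flush with the corner).

B is an open-topped rectangular box: outside dimensions 474×278×75 mm, with a uniform wall and base thickness of 16 mm. The base is a full 474×278 slab on the floor; four walls sit on top of the base. The front and back walls (the −y and +y sides) span the full width; the two side walls fit between them.

The open box is against the stool's +x side, with their −y faces flush.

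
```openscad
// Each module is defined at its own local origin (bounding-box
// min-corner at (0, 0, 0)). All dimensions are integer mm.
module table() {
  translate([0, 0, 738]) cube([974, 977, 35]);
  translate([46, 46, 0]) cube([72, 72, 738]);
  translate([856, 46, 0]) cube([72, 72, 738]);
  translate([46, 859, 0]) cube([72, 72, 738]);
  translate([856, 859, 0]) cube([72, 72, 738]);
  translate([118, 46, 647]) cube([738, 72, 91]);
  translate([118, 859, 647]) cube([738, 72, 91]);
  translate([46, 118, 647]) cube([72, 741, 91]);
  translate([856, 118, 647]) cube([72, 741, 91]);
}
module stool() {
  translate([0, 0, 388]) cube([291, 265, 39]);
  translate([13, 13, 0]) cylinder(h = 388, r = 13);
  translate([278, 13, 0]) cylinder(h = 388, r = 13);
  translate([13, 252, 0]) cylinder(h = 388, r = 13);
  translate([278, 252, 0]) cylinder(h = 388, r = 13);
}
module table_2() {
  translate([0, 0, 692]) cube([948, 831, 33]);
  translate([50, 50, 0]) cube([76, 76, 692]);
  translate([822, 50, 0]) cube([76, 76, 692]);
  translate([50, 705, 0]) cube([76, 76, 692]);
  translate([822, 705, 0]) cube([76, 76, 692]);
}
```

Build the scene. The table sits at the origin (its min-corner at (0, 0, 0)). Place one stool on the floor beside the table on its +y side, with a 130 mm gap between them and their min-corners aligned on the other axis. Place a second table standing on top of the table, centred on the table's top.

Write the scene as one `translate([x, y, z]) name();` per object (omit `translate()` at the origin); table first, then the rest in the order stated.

table();
translate([0, 1107, 0]) stool();
translate([13, 73, 773]) table_2();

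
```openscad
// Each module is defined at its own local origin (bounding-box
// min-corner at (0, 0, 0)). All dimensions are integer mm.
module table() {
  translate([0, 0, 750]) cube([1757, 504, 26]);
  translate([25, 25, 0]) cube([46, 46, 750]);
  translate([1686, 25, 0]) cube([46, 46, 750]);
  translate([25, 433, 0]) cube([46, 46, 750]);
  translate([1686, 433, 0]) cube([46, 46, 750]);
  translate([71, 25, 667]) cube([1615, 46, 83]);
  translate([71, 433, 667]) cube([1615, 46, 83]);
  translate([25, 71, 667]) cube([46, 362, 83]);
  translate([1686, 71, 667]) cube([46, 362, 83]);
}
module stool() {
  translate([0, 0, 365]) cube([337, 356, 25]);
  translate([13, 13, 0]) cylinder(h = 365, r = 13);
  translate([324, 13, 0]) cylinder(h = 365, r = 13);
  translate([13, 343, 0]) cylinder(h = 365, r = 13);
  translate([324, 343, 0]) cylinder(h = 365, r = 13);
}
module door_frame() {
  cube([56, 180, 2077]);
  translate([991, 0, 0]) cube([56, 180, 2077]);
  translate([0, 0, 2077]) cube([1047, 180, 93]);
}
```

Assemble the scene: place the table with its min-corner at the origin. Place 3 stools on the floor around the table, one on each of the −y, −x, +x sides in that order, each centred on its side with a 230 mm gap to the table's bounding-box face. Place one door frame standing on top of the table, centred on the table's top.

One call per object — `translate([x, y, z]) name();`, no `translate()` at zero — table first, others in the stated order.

table();
translate([710, -586, 0]) stool();
translate([-567, 74, 0]) stool();
translate([1987, 74, 0]) stool();
translate([355, 162, 776]) door_frame();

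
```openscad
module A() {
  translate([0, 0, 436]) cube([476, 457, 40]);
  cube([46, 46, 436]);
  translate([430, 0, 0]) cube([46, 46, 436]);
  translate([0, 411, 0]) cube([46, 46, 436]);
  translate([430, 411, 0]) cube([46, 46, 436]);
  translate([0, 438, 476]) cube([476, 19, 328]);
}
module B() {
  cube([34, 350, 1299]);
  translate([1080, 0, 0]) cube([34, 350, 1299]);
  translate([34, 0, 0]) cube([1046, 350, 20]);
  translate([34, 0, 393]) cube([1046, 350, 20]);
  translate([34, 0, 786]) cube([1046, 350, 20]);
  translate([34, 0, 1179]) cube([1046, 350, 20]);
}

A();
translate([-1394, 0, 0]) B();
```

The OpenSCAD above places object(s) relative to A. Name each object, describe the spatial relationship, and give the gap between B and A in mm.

A is a chair. B is a bookshelf. The bookshelf is on the floor beside the chair on its −x side. The gap between the bookshelf and the chair is 280 mm.

The bookshelf's nearest face is 280 mm from the chair's −x face.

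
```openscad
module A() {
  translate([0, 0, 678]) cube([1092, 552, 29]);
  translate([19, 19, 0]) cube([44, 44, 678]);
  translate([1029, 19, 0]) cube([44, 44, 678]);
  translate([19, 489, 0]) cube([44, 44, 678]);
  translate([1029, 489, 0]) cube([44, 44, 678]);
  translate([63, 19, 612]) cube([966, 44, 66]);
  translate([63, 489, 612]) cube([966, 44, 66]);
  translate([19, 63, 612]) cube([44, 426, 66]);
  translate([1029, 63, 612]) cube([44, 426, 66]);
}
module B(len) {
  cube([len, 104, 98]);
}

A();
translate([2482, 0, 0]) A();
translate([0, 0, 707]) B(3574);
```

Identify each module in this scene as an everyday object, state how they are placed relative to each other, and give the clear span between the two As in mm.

Second table starts at x = 2482; first ends at x = 1092; clear span = 2482 − 1092 = 1390 mm.

A is a table. B is a beam. A beam spans the tops of two tables. The clear span between the two tables is 1390 mm.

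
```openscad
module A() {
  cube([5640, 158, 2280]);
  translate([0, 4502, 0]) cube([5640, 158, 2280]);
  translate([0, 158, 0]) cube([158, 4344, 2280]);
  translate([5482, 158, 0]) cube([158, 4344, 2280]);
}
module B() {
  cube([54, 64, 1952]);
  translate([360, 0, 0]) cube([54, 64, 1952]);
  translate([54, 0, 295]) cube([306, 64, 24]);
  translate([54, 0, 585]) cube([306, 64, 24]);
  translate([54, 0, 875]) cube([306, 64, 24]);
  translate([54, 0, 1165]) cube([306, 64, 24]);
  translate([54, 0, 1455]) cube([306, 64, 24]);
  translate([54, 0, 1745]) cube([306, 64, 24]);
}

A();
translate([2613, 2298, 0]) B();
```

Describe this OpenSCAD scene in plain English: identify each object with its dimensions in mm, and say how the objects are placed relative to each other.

A is the wall frame of a small rectangular building: four walls, each 2280 mm tall and 158 mm thick, enclosing a footprint 5640 mm (x) by 4660 mm (y) outside-to-outside, with no floor or roof. The front and back walls (the −y and +y sides) span the full width; the two side walls fit between them.

B is a straight ladder. Two 54×64 mm vertical rails, 1952 mm tall, stand 414 mm apart (outside-to-outside) with their front faces coplanar on the −y side. 6 rungs, each 64 mm deep and 24 mm tall, span between the inner faces of the rails, front faces flush with the rails. The lowest rung's underside is at z = 295 mm and rungs are spaced 290 mm apart (underside to underside).

The ladder sits inside the house frame, centred.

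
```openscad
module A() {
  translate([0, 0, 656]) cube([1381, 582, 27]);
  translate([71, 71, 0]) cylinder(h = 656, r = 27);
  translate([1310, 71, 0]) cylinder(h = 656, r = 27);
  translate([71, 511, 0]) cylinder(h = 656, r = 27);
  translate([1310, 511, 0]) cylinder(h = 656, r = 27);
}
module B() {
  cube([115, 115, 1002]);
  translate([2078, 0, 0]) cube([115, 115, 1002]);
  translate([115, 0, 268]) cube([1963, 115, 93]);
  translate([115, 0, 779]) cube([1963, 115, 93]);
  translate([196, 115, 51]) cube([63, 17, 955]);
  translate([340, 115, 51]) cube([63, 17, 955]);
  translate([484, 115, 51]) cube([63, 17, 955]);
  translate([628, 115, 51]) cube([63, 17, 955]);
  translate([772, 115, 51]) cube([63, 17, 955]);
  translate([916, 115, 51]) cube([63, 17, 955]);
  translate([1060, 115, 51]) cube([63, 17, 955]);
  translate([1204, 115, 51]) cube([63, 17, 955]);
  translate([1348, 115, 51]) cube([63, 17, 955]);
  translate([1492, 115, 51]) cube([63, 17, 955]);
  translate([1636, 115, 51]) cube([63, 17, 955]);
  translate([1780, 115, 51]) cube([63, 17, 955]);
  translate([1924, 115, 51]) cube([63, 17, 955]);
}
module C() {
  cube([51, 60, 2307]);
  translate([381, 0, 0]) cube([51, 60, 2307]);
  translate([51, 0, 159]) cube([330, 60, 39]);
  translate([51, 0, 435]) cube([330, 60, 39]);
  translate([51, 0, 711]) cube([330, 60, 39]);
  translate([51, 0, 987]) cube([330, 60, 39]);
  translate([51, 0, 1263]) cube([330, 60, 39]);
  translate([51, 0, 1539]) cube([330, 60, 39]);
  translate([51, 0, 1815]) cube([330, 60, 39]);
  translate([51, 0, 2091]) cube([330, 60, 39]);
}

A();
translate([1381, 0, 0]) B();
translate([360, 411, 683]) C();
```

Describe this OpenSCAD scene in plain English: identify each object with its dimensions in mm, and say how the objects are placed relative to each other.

A is a rectangular dining table. The top is 1381×582×27 mm with its upper surface at z = 683 mm. It stands on four round legs of 54 mm diameter, each leg's bounding box inset 44 mm from the nearest pair of top edges, running from the floor to the underside of the top.

B is a fence section. Two 115×115 mm posts, 1002 mm tall, stand on the floor with a clear span of 1963 mm between their inner faces. Two horizontal rails of 115×93 mm section span the gap between the posts with their undersides at z = 268 mm and z = 779 mm, flush with the posts' −y face. 13 pickets, each 63 mm wide, 17 mm thick and 955 mm tall, are fixed to the +y face of the rails with their bottoms at z = 51 mm, evenly spaced across the span with equal gaps (rounded down to the nearest mm) at the −x end and between each pair — any rounding remainder accumulates at the +x end.

C is a wooden ladder with two side rails of 51×60 mm section and 2307 mm height, set 432 mm apart overall. Between them run 8 rectangular rungs (60 mm deep, 39 mm thick), front faces flush with the rails' −y face. The bottom of the first rung is 159 mm above the floor and each subsequent rung is 276 mm higher than the one below.

The fence section is against the table's +x side, with their −y faces flush. The ladder is on top of the table.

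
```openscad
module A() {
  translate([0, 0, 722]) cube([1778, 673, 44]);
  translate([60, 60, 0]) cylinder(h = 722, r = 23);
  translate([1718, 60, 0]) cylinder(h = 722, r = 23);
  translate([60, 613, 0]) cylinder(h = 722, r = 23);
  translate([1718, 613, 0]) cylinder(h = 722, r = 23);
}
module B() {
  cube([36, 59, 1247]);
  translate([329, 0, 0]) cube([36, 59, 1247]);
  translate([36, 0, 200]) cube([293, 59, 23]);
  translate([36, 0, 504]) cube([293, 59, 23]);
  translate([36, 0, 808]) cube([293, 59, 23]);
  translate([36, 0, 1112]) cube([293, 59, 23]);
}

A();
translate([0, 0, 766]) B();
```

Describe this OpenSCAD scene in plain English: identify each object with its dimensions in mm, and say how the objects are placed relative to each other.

A is a rectangular dining table. The top is 1778×673×44 mm with its upper surface at z = 766 mm. It stands on four round legs of 46 mm diameter, each leg's bounding box inset 37 mm from the nearest pair of top edges, running from the floor to the underside of the top.

B is a straight ladder. Two 36×59 mm vertical rails, 1247 mm tall, stand 365 mm apart (outside-to-outside) with their front faces coplanar on the −y side. 4 rungs, each 59 mm deep and 23 mm tall, span between the inner faces of the rails, front faces flush with the rails. The lowest rung's underside is at z = 200 mm and rungs are spaced 304 mm apart (underside to underside).

The ladder is on top of the table.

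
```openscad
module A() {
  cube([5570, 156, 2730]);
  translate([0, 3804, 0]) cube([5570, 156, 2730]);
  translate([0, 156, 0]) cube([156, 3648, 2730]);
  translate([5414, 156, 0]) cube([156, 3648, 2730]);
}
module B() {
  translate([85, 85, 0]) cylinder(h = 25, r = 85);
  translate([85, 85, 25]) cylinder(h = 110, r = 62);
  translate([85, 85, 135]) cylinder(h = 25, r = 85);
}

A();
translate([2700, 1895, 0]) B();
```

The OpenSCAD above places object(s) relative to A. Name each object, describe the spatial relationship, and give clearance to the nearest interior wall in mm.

A is a house frame. B is a spool. The spool sits inside the house frame, centred. The clearance to the nearest interior wall is 1739 mm.

Clearances: x = 2544, y = 1739; minimum 1739 mm.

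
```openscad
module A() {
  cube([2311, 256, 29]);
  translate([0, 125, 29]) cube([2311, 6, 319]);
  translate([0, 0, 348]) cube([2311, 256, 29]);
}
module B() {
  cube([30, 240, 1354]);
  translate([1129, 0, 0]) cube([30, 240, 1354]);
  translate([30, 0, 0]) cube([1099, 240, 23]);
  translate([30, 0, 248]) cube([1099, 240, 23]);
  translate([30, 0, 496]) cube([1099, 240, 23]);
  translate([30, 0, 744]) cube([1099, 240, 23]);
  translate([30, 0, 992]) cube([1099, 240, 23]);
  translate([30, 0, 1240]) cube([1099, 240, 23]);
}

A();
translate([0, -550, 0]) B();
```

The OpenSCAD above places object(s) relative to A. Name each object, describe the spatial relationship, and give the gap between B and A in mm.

A is an I-beam. B is a bookshelf. The bookshelf is on the floor beside the I-beam on its −y side. The gap between the bookshelf and the I-beam is 310 mm.

The bookshelf's nearest face is 310 mm from the I-beam's −y face.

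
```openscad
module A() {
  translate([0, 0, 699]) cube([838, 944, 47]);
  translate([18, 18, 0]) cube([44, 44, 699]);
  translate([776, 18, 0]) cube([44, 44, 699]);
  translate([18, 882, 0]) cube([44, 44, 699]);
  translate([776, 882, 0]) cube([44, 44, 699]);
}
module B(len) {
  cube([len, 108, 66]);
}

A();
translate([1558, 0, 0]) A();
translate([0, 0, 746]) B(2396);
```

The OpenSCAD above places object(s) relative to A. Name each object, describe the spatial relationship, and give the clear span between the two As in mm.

Second table starts at x = 1558; first ends at x = 838; clear span = 1558 − 838 = 720 mm.

A is a table. B is a beam. A beam spans the tops of two tables. The clear span between the two tables is 720 mm.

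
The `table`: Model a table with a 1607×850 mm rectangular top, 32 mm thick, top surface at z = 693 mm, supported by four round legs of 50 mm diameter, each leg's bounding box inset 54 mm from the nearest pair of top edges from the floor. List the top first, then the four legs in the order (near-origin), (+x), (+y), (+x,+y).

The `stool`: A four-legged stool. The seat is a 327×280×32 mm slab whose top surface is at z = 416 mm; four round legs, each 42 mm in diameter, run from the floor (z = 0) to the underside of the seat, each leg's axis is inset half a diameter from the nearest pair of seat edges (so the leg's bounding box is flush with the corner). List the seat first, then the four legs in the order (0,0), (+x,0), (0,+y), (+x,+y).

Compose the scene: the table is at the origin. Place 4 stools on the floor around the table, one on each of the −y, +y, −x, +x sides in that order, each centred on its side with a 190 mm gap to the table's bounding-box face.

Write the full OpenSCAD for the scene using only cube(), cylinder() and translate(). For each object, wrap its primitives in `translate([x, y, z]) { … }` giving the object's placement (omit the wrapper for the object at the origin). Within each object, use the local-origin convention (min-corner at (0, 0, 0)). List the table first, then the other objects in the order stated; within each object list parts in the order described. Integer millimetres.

translate([0, 0, 661]) cube([1607, 850, 32]);
translate([79, 79, 0]) cylinder(h = 661, r = 25);
translate([1528, 79, 0]) cylinder(h = 661, r = 25);
translate([79, 771, 0]) cylinder(h = 661, r = 25);
translate([1528, 771, 0]) cylinder(h = 661, r = 25);
translate([640, -470, 0]) {
  translate([0, 0, 384]) cube([327, 280, 32]);
  translate([21, 21, 0]) cylinder(h = 384, r = 21);
  translate([306, 21, 0]) cylinder(h = 384, r = 21);
  translate([21, 259, 0]) cylinder(h = 384, r = 21);
  translate([306, 259, 0]) cylinder(h = 384, r = 21);
}
translate([640, 1040, 0]) {
  translate([0, 0, 384]) cube([327, 280, 32]);
  translate([21, 21, 0]) cylinder(h = 384, r = 21);
  translate([306, 21, 0]) cylinder(h = 384, r = 21);
  translate([21, 259, 0]) cylinder(h = 384, r = 21);
  translate([306, 259, 0]) cylinder(h = 384, r = 21);
}
translate([-517, 285, 0]) {
  translate([0, 0, 384]) cube([327, 280, 32]);
  translate([21, 21, 0]) cylinder(h = 384, r = 21);
  translate([306, 21, 0]) cylinder(h = 384, r = 21);
  translate([21, 259, 0]) cylinder(h = 384, r = 21);
  translate([306, 259, 0]) cylinder(h = 384, r = 21);
}
translate([1797, 285, 0]) {
  translate([0, 0, 384]) cube([327, 280, 32]);
  translate([21, 21, 0]) cylinder(h = 384, r = 21);
  translate([306, 21, 0]) cylinder(h = 384, r = 21);
  translate([21, 259, 0]) cylinder(h = 384, r = 21);
  translate([306, 259, 0]) cylinder(h = 384, r = 21);
}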